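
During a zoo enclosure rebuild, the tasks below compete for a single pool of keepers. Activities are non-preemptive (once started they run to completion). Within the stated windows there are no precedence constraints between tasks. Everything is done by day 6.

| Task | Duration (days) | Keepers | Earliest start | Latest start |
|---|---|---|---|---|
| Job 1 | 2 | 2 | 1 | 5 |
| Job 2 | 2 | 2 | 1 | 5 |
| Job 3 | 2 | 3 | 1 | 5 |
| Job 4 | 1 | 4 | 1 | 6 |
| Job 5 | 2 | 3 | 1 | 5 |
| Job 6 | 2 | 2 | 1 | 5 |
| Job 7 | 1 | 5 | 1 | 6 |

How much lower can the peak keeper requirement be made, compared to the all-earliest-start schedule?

Early-start peak: d1:21  d2:12  d3:0  d4:0  d5:0  d6:0 ⇒ 21.
Leveled (Job 1@1, Job 2@1, Job 3@3, Job 4@5, Job 5@3, Job 6@1, Job 7@6): d1:6  d2:6  d3:6  d4:6  d5:4  d6:5 ⇒ 6.
Reduction 21 − 6 = 15.

15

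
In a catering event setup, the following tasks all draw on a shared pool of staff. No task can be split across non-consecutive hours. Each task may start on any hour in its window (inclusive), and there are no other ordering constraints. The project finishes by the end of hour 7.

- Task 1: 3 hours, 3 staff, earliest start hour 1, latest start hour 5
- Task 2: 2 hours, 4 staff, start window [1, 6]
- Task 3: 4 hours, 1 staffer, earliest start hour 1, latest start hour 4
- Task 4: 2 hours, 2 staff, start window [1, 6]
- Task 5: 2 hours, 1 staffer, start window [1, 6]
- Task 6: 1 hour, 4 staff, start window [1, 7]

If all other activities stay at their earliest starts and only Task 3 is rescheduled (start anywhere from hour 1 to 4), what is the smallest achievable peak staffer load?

Task 3@1: h1:15  h2:11  h3:4  h4:1  h5:0  h6:0  h7:0 → peak 15
Task 3@2: h1:14  h2:11  h3:4  h4:1  h5:1  h6:0  h7:0 → peak 14
Task 3@3: h1:14  h2:10  h3:4  h4:1  h5:1  h6:1  h7:0 → peak 14
Task 3@4: h1:14  h2:10  h3:3  h4:1  h5:1  h6:1  h7:1 → peak 14
Best is Task 3@2, peak 14.

14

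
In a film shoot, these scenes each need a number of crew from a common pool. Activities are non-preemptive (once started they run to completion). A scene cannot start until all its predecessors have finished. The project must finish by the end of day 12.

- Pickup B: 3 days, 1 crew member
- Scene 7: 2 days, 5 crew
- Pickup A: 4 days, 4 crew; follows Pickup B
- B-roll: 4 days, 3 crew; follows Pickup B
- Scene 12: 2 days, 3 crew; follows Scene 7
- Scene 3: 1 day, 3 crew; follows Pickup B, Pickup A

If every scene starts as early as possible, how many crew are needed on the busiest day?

10

Early-start schedule: Pickup B@1, Scene 7@1, Pickup A@4, B-roll@4, Scene 12@3, Scene 3@8.
Load per day: day 1: 6, day 2: 6, day 3: 4, day 4: 10, day 5: 7, day 6: 7, day 7: 7, day 8: 3, day 9: 0, day 10: 0, day 11: 0, day 12: 0.
Peak is 10.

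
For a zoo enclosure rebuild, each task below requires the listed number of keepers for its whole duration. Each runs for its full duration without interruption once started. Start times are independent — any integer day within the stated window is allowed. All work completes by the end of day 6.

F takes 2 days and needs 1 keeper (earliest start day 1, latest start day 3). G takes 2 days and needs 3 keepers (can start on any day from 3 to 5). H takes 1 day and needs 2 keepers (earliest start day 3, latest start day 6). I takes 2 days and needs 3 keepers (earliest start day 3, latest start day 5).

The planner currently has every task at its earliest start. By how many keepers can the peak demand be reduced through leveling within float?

Early-start peak: d1:1  d2:1  d3:8  d4:6  d5:0  d6:0 ⇒ 8.
Leveled (F@1, G@3, H@3, I@5): d1:1  d2:1  d3:5  d4:3  d5:3  d6:3 ⇒ 5.
Reduction 8 − 5 = 3.

3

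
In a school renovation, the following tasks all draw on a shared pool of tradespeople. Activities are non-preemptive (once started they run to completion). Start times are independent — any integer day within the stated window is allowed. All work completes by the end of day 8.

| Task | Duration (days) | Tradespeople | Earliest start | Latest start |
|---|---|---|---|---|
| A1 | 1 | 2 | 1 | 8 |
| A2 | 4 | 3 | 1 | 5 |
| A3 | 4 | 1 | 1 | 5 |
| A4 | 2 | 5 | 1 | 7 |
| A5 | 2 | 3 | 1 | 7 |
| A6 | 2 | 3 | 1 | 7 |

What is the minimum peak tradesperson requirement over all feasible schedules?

Early-start (A1@1, A2@1, A3@1, A4@1, A5@1, A6@1) gives peak 17: d1:17  d2:15  d3:4  d4:4  d5:0  d6:0  d7:0  d8:0.
Shift A4→5, A5→7, A6→7.
Schedule A1@1, A2@1, A3@1, A4@5, A5@7, A6@7: d1:6  d2:4  d3:4  d4:4  d5:5  d6:5  d7:6  d8:6 — peak 6.

6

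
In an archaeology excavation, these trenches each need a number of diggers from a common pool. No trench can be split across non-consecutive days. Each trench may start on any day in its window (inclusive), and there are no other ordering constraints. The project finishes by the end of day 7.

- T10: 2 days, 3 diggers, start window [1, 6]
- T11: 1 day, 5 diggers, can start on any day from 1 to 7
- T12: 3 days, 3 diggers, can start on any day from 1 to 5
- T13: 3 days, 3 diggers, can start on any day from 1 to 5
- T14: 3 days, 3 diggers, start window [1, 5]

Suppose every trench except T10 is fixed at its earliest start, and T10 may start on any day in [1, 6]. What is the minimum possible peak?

14

T10@1: d1:17  d2:12  d3:9  d4:0  d5:0  d6:0  d7:0 → peak 17
T10@2: d1:14  d2:12  d3:12  d4:0  d5:0  d6:0  d7:0 → peak 14
T10@3: d1:14  d2:9  d3:12  d4:3  d5:0  d6:0  d7:0 → peak 14
T10@4: d1:14  d2:9  d3:9  d4:3  d5:3  d6:0  d7:0 → peak 14
T10@5: d1:14  d2:9  d3:9  d4:0  d5:3  d6:3  d7:0 → peak 14
T10@6: d1:14  d2:9  d3:9  d4:0  d5:0  d6:3  d7:3 → peak 14
Best is T10@2, peak 14.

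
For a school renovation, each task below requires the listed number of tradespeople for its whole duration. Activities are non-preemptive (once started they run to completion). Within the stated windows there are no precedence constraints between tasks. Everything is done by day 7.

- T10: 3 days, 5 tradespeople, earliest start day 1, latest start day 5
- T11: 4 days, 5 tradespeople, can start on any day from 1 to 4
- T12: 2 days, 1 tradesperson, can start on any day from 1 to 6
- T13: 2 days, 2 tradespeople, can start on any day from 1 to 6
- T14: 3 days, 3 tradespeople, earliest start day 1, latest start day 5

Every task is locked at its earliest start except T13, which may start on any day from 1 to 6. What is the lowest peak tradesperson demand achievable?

14

T13@1: d1:16  d2:16  d3:13  d4:5  d5:0  d6:0  d7:0 → peak 16
T13@2: d1:14  d2:16  d3:15  d4:5  d5:0  d6:0  d7:0 → peak 16
T13@3: d1:14  d2:14  d3:15  d4:7  d5:0  d6:0  d7:0 → peak 15
T13@4: d1:14  d2:14  d3:13  d4:7  d5:2  d6:0  d7:0 → peak 14
T13@5: d1:14  d2:14  d3:13  d4:5  d5:2  d6:2  d7:0 → peak 14
T13@6: d1:14  d2:14  d3:13  d4:5  d5:0  d6:2  d7:2 → peak 14
Best is T13@4, peak 14.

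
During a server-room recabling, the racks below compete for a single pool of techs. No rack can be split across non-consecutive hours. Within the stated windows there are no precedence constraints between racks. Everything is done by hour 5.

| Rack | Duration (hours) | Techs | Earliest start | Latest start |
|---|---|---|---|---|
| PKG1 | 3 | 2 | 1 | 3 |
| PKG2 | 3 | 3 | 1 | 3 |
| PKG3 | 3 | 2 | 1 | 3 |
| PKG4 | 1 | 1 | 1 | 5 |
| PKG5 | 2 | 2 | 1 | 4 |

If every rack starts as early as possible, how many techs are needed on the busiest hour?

Early-start schedule: PKG1@1, PKG2@1, PKG3@1, PKG4@1, PKG5@1.
Load per hour: hour 1: 10, hour 2: 9, hour 3: 7, hour 4: 0, hour 5: 0.
Peak is 10.

10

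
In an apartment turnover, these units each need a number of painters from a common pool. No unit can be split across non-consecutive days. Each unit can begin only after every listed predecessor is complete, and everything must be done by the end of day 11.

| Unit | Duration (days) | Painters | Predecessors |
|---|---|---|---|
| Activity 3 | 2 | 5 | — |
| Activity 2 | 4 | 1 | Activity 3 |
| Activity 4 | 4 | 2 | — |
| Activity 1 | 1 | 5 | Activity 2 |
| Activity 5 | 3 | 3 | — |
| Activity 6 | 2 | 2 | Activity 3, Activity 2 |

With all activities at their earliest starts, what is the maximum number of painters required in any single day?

Early-start schedule: Activity 3@1, Activity 2@3, Activity 4@1, Activity 1@7, Activity 5@1, Activity 6@7.
Load per day: day 1: 10, day 2: 10, day 3: 6, day 4: 3, day 5: 1, day 6: 1, day 7: 7, day 8: 2, day 9: 0, day 10: 0, day 11: 0.
Peak is 10.

10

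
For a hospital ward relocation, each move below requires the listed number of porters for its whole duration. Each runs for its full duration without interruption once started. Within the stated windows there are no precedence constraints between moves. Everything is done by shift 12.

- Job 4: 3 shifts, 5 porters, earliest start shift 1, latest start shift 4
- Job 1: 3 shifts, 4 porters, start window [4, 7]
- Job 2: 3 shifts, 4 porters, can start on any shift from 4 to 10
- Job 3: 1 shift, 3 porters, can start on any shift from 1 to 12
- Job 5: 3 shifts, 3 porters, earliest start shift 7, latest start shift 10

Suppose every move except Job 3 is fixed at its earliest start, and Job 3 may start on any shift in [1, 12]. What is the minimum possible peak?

Job 3@1: s1:8  s2:5  s3:5  s4:8  s5:8  s6:8  s7:3  s8:3  s9:3  s10:0  s11:0  s12:0 → peak 8
Job 3@2: s1:5  s2:8  s3:5  s4:8  s5:8  s6:8  s7:3  s8:3  s9:3  s10:0  s11:0  s12:0 → peak 8
Job 3@3: s1:5  s2:5  s3:8  s4:8  s5:8  s6:8  s7:3  s8:3  s9:3  s10:0  s11:0  s12:0 → peak 8
Job 3@4: s1:5  s2:5  s3:5  s4:11  s5:8  s6:8  s7:3  s8:3  s9:3  s10:0  s11:0  s12:0 → peak 11
Job 3@5: s1:5  s2:5  s3:5  s4:8  s5:11  s6:8  s7:3  s8:3  s9:3  s10:0  s11:0  s12:0 → peak 11
Job 3@6: s1:5  s2:5  s3:5  s4:8  s5:8  s6:11  s7:3  s8:3  s9:3  s10:0  s11:0  s12:0 → peak 11
Job 3@7: s1:5  s2:5  s3:5  s4:8  s5:8  s6:8  s7:6  s8:3  s9:3  s10:0  s11:0  s12:0 → peak 8
Job 3@8: s1:5  s2:5  s3:5  s4:8  s5:8  s6:8  s7:3  s8:6  s9:3  s10:0  s11:0  s12:0 → peak 8
Job 3@9: s1:5  s2:5  s3:5  s4:8  s5:8  s6:8  s7:3  s8:3  s9:6  s10:0  s11:0  s12:0 → peak 8
Job 3@10: s1:5  s2:5  s3:5  s4:8  s5:8  s6:8  s7:3  s8:3  s9:3  s10:3  s11:0  s12:0 → peak 8
Job 3@11: s1:5  s2:5  s3:5  s4:8  s5:8  s6:8  s7:3  s8:3  s9:3  s10:0  s11:3  s12:0 → peak 8
Job 3@12: s1:5  s2:5  s3:5  s4:8  s5:8  s6:8  s7:3  s8:3  s9:3  s10:0  s11:0  s12:3 → peak 8
Best is Job 3@1, peak 8.

8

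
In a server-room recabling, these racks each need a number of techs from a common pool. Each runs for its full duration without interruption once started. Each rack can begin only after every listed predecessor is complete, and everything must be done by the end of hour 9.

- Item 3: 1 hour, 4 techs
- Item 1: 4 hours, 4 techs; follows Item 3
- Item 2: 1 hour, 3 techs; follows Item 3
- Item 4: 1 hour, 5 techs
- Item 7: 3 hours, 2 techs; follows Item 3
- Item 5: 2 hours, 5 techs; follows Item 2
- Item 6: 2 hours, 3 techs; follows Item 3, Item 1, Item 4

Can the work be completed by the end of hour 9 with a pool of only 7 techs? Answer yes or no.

no

The minimum achievable peak is 8; 7 < 8, so no feasible schedule stays within the cap.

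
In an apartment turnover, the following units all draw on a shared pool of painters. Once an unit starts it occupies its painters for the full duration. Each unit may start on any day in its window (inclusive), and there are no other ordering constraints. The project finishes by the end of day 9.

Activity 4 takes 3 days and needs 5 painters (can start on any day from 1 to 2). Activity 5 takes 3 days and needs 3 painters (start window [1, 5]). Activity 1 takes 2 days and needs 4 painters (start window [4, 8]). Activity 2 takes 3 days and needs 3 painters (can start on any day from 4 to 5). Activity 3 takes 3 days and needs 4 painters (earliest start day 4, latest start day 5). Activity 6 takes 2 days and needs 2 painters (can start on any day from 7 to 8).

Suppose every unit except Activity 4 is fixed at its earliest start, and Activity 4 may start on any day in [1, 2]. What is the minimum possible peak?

11

Activity 4@1: d1:8  d2:8  d3:8  d4:11  d5:11  d6:7  d7:2  d8:2  d9:0 → peak 11
Activity 4@2: d1:3  d2:8  d3:8  d4:16  d5:11  d6:7  d7:2  d8:2  d9:0 → peak 16
Best is Activity 4@1, peak 11.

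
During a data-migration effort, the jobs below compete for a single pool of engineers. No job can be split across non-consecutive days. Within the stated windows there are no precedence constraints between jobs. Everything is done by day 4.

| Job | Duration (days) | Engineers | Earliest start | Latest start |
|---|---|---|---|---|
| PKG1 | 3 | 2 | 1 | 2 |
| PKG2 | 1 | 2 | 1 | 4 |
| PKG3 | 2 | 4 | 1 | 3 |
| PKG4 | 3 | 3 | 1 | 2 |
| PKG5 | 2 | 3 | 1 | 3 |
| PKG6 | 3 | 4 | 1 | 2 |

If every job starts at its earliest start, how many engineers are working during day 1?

18

At early start, day 1 has: PKG1, PKG2, PKG3, PKG4, PKG5, PKG6.
Demand: 2 + 2 + 4 + 3 + 3 + 4 = 18.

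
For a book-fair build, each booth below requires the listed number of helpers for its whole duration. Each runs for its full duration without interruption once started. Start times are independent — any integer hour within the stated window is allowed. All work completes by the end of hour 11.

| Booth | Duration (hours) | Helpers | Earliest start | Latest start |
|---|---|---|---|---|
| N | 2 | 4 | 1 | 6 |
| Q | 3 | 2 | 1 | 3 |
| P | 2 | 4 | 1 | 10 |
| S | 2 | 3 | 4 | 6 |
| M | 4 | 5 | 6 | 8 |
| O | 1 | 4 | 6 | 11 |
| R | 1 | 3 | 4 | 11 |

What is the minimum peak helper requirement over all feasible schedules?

Early-start (N@1, Q@1, P@1, S@4, M@6, O@6, R@4) gives peak 10: h1:10  h2:10  h3:2  h4:6  h5:3  h6:9  h7:5  h8:5  h9:5  h10:0  h11:0.
Shift P→3, S→5, M→7, O→11, R→5.
Schedule N@1, Q@1, P@3, S@5, M@7, O@11, R@5: h1:6  h2:6  h3:6  h4:4  h5:6  h6:3  h7:5  h8:5  h9:5  h10:5  h11:4 — peak 6.

6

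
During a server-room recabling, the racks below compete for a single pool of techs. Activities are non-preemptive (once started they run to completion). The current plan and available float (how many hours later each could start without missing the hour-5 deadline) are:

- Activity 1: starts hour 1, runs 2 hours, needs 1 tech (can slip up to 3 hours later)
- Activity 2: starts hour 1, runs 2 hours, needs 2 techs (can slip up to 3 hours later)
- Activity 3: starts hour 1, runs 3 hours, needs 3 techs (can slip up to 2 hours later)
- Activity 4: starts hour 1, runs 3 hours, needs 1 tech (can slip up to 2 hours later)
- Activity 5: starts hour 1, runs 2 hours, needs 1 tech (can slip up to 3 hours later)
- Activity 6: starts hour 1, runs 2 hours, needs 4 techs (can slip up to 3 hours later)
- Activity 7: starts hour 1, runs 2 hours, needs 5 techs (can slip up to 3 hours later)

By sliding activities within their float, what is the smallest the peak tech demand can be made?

Early-start (Activity 1@1, Activity 2@1, Activity 3@1, Activity 4@1, Activity 5@1, Activity 6@1, Activity 7@1) gives peak 17: h1:17  h2:17  h3:4  h4:0  h5:0.
Shift Activity 6→3, Activity 7→4.
Schedule Activity 1@1, Activity 2@1, Activity 3@1, Activity 4@1, Activity 5@1, Activity 6@3, Activity 7@4: h1:8  h2:8  h3:8  h4:9  h5:5 — peak 9.

9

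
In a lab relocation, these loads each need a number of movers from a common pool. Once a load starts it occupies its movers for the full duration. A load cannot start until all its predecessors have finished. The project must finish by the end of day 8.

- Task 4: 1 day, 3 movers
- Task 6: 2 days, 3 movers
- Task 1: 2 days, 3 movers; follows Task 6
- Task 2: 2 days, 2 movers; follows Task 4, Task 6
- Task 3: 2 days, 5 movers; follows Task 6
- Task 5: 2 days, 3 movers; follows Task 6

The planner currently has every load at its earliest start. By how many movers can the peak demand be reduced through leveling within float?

Early-start peak: d1:6  d2:3  d3:13  d4:13  d5:0  d6:0  d7:0  d8:0 ⇒ 13.
Leveled (Task 4@1, Task 6@1, Task 1@3, Task 2@3, Task 3@5, Task 5@7): d1:6  d2:3  d3:5  d4:5  d5:5  d6:5  d7:3  d8:3 ⇒ 6.
Reduction 13 − 6 = 7.

7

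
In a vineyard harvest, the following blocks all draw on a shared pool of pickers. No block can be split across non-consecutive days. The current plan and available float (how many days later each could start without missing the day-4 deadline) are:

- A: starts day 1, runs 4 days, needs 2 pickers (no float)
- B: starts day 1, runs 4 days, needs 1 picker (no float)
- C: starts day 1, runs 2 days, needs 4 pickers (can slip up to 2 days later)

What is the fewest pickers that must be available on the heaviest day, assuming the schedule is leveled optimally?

7

Schedule A@1, B@1, C@1: d1:7  d2:7  d3:3  d4:3 — peak 7.
No arrangement of the 3 feasible schedules does better.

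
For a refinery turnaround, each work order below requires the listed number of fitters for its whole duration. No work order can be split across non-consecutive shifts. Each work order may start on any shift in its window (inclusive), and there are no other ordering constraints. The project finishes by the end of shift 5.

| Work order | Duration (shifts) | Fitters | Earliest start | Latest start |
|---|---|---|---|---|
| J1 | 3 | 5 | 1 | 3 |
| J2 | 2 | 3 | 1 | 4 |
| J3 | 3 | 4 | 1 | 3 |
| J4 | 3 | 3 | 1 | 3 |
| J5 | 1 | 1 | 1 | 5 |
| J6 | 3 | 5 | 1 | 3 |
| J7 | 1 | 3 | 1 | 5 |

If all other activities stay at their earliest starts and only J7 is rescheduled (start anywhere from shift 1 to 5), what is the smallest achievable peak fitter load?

21

J7@1: s1:24  s2:20  s3:17  s4:0  s5:0 → peak 24
J7@2: s1:21  s2:23  s3:17  s4:0  s5:0 → peak 23
J7@3: s1:21  s2:20  s3:20  s4:0  s5:0 → peak 21
J7@4: s1:21  s2:20  s3:17  s4:3  s5:0 → peak 21
J7@5: s1:21  s2:20  s3:17  s4:0  s5:3 → peak 21
Best is J7@3, peak 21.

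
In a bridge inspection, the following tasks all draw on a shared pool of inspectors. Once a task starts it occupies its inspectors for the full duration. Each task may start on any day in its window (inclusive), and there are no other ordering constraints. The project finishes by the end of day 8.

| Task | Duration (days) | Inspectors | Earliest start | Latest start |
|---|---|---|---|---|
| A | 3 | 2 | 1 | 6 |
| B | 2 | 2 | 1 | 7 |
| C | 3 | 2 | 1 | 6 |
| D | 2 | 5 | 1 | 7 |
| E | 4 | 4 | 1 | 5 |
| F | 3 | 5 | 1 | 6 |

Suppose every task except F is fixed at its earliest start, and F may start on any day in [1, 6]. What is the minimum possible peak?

15

F@1: d1:20  d2:20  d3:13  d4:4  d5:0  d6:0  d7:0  d8:0 → peak 20
F@2: d1:15  d2:20  d3:13  d4:9  d5:0  d6:0  d7:0  d8:0 → peak 20
F@3: d1:15  d2:15  d3:13  d4:9  d5:5  d6:0  d7:0  d8:0 → peak 15
F@4: d1:15  d2:15  d3:8  d4:9  d5:5  d6:5  d7:0  d8:0 → peak 15
F@5: d1:15  d2:15  d3:8  d4:4  d5:5  d6:5  d7:5  d8:0 → peak 15
F@6: d1:15  d2:15  d3:8  d4:4  d5:0  d6:5  d7:5  d8:5 → peak 15
Best is F@3, peak 15.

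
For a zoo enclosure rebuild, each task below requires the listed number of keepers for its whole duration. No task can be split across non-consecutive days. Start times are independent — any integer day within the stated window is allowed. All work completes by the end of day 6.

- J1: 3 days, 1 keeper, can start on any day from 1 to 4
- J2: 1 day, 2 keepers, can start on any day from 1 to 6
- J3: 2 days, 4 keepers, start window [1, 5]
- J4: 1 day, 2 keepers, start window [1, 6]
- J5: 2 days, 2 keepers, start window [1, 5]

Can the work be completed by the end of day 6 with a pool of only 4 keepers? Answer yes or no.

Schedule J1@1, J2@1, J3@4, J4@6, J5@2: d1:3  d2:3  d3:3  d4:4  d5:4  d6:2 — peak 4 ≤ 4.

yes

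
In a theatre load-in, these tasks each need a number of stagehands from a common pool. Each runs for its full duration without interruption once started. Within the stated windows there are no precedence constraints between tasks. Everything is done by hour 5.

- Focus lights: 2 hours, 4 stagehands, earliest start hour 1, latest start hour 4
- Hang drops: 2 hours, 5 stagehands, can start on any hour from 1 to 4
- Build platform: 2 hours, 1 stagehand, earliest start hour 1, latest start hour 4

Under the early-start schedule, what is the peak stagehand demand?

10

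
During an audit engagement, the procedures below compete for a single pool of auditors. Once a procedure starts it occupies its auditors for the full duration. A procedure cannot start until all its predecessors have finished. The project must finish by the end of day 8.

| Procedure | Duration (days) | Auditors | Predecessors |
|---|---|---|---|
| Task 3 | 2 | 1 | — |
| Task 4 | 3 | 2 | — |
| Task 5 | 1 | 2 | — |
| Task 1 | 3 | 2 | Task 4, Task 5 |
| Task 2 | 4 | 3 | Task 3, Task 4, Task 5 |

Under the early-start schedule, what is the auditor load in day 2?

3

At early start, day 2 has: Task 3, Task 4.
Demand: 1 + 2 = 3.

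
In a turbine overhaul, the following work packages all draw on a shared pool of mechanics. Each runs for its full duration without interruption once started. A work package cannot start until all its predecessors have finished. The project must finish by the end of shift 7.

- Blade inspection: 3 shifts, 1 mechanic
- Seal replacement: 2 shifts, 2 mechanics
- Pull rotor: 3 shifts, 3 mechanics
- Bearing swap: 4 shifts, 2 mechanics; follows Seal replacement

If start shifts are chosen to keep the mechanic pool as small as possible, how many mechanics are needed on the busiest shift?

Early-start (Blade inspection@1, Seal replacement@1, Pull rotor@1, Bearing swap@3) gives peak 6: s1:6  s2:6  s3:6  s4:2  s5:2  s6:2  s7:0.
Shift Pull rotor→3, Bearing swap→4.
Schedule Blade inspection@1, Seal replacement@1, Pull rotor@3, Bearing swap@4: s1:3  s2:3  s3:4  s4:5  s5:5  s6:2  s7:2 — peak 5.

5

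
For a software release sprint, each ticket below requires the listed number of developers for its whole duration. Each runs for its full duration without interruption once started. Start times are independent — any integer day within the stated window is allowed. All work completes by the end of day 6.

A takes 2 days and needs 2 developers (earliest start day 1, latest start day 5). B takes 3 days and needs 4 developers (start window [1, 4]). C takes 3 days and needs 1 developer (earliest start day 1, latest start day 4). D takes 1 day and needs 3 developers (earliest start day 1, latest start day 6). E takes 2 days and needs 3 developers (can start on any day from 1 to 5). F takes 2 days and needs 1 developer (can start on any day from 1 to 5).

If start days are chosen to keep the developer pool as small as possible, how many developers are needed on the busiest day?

6

Early-start (A@1, B@1, C@1, D@1, E@1, F@1) gives peak 14: d1:14  d2:11  d3:5  d4:0  d5:0  d6:0.
Shift C→3, D→4, E→5, F→3.
Schedule A@1, B@1, C@3, D@4, E@5, F@3: d1:6  d2:6  d3:6  d4:5  d5:4  d6:3 — peak 6.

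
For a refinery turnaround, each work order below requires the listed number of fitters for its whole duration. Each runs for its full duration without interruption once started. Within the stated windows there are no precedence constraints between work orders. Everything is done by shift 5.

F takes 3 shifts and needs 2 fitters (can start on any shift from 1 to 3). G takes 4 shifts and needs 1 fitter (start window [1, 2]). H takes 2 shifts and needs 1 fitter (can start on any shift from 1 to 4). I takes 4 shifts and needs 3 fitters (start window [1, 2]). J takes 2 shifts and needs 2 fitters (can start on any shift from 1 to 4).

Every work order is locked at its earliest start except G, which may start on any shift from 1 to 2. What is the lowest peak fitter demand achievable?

G@1: s1:9  s2:9  s3:6  s4:4  s5:0 → peak 9
G@2: s1:8  s2:9  s3:6  s4:4  s5:1 → peak 9
Best is G@1, peak 9.

9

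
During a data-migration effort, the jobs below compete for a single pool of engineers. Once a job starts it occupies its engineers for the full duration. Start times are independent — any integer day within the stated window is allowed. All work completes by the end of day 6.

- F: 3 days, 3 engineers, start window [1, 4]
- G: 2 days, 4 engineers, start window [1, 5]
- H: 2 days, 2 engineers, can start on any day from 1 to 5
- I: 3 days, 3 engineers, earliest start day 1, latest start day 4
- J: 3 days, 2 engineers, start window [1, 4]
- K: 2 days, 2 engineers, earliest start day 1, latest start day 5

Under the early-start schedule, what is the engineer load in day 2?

16

At early start, day 2 has: F, G, H, I, J, K.
Demand: 3 + 4 + 2 + 3 + 2 + 2 = 16.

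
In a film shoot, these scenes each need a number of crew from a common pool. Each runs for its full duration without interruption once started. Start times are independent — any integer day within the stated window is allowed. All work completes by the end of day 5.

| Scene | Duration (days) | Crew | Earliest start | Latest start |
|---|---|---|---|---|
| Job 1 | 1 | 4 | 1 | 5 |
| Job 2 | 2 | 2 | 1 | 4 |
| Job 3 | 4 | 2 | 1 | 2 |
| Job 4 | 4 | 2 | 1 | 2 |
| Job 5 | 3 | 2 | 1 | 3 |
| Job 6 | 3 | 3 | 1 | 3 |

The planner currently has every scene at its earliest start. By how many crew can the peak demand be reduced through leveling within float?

6

Early-start peak: d1:15  d2:11  d3:9  d4:4  d5:0 ⇒ 15.
Leveled (Job 1@1, Job 2@1, Job 3@1, Job 4@2, Job 5@2, Job 6@3): d1:8  d2:8  d3:9  d4:9  d5:5 ⇒ 9.
Reduction 15 − 9 = 6.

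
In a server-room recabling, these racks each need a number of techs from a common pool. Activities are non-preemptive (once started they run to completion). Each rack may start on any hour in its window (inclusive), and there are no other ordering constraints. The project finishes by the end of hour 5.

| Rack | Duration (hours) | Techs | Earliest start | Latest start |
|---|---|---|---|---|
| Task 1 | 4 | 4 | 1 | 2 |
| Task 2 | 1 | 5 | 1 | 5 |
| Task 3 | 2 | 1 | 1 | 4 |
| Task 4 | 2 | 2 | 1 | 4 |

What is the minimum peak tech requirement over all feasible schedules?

6

Early-start (Task 1@1, Task 2@1, Task 3@1, Task 4@1) gives peak 12: h1:12  h2:7  h3:4  h4:4  h5:0.
Shift Task 2→5, Task 4→3.
Schedule Task 1@1, Task 2@5, Task 3@1, Task 4@3: h1:5  h2:5  h3:6  h4:6  h5:5 — peak 6.
Total tech-hours = 27 over 5 hours ⇒ peak ≥ ⌈27/5⌉ = 6, so 6 is optimal.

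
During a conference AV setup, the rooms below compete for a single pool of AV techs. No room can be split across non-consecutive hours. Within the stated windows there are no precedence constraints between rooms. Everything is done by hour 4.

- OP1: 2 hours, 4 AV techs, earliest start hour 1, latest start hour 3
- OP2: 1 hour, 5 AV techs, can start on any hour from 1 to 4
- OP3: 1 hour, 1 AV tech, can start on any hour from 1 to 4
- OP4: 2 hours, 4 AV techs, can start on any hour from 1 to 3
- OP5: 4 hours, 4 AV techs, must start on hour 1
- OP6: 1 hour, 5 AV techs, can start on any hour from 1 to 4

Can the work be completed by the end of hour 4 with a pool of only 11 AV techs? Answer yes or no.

The minimum achievable peak is 12; 11 < 12, so no feasible schedule stays within the cap.

no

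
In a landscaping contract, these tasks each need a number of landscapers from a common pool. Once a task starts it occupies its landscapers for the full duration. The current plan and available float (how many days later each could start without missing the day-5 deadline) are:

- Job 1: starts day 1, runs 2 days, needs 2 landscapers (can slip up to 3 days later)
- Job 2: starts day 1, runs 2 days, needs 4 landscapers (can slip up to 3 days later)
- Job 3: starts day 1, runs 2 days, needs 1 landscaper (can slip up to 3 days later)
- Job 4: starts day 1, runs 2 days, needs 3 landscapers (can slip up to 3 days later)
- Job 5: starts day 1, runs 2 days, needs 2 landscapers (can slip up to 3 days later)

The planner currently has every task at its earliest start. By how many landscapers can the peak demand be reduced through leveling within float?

6

Early-start peak: d1:12  d2:12  d3:0  d4:0  d5:0 ⇒ 12.
Leveled (Job 1@1, Job 2@1, Job 3@3, Job 4@3, Job 5@3): d1:6  d2:6  d3:6  d4:6  d5:0 ⇒ 6.
Reduction 12 − 6 = 6.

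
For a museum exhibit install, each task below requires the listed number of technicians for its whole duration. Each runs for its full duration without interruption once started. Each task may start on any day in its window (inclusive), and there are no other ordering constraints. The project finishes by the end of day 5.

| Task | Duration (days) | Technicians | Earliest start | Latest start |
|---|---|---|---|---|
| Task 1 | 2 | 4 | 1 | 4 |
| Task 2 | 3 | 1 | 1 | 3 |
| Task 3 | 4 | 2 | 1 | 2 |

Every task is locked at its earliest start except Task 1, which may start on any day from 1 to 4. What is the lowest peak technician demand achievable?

6

Task 1@1: d1:7  d2:7  d3:3  d4:2  d5:0 → peak 7
Task 1@2: d1:3  d2:7  d3:7  d4:2  d5:0 → peak 7
Task 1@3: d1:3  d2:3  d3:7  d4:6  d5:0 → peak 7
Task 1@4: d1:3  d2:3  d3:3  d4:6  d5:4 → peak 6
Best is Task 1@4, peak 6.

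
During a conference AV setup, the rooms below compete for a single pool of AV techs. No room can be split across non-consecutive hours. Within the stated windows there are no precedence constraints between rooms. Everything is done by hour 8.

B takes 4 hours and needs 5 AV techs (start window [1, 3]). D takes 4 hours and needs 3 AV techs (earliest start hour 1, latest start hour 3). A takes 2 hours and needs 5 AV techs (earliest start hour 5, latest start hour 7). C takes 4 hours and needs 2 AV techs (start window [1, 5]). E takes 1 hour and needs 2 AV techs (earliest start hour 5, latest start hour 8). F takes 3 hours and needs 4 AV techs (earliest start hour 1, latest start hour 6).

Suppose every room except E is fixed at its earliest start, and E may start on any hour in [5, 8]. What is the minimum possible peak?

14

E@5: h1:14  h2:14  h3:14  h4:10  h5:7  h6:5  h7:0  h8:0 → peak 14
E@6: h1:14  h2:14  h3:14  h4:10  h5:5  h6:7  h7:0  h8:0 → peak 14
E@7: h1:14  h2:14  h3:14  h4:10  h5:5  h6:5  h7:2  h8:0 → peak 14
E@8: h1:14  h2:14  h3:14  h4:10  h5:5  h6:5  h7:0  h8:2 → peak 14
Best is E@5, peak 14.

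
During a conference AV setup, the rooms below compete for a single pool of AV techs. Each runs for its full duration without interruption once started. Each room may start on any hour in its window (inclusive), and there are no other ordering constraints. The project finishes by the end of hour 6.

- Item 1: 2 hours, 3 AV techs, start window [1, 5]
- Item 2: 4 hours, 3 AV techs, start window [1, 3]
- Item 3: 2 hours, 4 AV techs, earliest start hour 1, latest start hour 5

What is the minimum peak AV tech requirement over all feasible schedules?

6

Early-start (Item 1@1, Item 2@1, Item 3@1) gives peak 10: h1:10  h2:10  h3:3  h4:3  h5:0  h6:0.
Shift Item 3→5.
Schedule Item 1@1, Item 2@1, Item 3@5: h1:6  h2:6  h3:3  h4:3  h5:4  h6:4 — peak 6.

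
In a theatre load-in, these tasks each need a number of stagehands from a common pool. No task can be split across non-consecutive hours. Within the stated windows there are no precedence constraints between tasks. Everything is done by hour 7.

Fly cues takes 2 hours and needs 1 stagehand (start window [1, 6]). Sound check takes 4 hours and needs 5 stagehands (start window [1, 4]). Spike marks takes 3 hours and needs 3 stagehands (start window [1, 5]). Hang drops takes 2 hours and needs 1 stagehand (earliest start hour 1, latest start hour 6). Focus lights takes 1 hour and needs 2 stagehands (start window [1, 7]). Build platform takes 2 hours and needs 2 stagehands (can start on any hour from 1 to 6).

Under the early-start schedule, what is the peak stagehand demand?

Early-start schedule: Fly cues@1, Sound check@1, Spike marks@1, Hang drops@1, Focus lights@1, Build platform@1.
Load per hour: hour 1: 14, hour 2: 12, hour 3: 8, hour 4: 5, hour 5: 0, hour 6: 0, hour 7: 0.
Peak is 14.

14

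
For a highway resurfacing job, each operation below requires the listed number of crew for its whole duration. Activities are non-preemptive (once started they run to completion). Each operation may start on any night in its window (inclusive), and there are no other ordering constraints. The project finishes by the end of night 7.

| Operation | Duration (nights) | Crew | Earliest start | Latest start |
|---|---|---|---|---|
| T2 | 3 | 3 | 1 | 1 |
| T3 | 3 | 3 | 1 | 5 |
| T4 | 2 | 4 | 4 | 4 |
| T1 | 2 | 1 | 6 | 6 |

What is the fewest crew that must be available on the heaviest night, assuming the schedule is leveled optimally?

Schedule T2@1, T3@1, T4@4, T1@6: n1:6  n2:6  n3:6  n4:4  n5:4  n6:1  n7:1 — peak 6.
No arrangement of the 5 feasible schedules does better.

6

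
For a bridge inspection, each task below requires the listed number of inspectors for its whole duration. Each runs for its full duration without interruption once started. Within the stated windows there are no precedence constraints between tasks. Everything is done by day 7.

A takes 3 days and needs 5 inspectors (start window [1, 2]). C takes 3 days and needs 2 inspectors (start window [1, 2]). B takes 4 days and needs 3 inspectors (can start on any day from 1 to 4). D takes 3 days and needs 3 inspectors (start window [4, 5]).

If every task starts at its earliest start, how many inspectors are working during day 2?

At early start, day 2 has: A, C, B.
Demand: 5 + 2 + 3 = 10.

10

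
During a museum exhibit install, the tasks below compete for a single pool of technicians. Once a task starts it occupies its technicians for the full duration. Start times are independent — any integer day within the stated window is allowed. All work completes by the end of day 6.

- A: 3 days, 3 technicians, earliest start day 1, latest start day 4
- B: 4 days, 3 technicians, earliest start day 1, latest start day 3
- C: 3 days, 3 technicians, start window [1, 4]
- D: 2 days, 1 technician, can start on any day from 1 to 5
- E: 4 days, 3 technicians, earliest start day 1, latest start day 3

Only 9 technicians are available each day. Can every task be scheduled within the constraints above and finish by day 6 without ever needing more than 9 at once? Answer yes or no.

Schedule A@1, B@1, C@4, D@1, E@3: d1:7  d2:7  d3:9  d4:9  d5:6  d6:6 — peak 9 ≤ 9.

yes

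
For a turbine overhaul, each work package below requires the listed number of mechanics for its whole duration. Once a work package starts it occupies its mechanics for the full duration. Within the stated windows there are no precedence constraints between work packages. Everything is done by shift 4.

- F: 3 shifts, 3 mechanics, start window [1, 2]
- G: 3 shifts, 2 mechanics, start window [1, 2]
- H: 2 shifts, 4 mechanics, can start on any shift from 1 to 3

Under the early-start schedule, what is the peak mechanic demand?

9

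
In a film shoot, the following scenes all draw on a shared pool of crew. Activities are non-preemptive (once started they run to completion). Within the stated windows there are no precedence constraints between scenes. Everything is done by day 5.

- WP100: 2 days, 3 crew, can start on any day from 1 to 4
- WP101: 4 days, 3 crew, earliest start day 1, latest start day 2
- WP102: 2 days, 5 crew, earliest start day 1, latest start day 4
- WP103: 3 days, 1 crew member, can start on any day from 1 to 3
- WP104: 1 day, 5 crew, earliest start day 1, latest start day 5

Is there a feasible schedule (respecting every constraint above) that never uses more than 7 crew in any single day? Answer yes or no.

no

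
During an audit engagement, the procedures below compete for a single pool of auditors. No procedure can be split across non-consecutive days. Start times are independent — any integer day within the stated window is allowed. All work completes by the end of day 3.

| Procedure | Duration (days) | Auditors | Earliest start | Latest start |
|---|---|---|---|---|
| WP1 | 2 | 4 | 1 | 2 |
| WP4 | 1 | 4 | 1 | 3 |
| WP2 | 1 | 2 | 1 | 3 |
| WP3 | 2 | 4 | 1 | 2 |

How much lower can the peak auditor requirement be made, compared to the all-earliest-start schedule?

6

Early-start peak: d1:14  d2:8  d3:0 ⇒ 14.
Leveled (WP1@1, WP4@1, WP2@3, WP3@2): d1:8  d2:8  d3:6 ⇒ 8.
Reduction 14 − 8 = 6.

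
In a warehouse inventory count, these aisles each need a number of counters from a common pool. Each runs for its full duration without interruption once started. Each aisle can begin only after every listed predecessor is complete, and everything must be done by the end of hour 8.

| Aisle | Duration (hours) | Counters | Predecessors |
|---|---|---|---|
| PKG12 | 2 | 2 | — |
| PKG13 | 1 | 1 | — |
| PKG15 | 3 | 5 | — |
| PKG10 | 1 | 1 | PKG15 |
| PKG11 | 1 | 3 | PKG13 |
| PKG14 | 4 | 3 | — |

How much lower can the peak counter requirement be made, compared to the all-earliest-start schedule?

Early-start peak: h1:11  h2:13  h3:8  h4:4  h5:0  h6:0  h7:0  h8:0 ⇒ 13.
Leveled (PKG12@1, PKG13@3, PKG15@5, PKG10@8, PKG11@8, PKG14@1): h1:5  h2:5  h3:4  h4:3  h5:5  h6:5  h7:5  h8:4 ⇒ 5.
Reduction 13 − 5 = 8.

8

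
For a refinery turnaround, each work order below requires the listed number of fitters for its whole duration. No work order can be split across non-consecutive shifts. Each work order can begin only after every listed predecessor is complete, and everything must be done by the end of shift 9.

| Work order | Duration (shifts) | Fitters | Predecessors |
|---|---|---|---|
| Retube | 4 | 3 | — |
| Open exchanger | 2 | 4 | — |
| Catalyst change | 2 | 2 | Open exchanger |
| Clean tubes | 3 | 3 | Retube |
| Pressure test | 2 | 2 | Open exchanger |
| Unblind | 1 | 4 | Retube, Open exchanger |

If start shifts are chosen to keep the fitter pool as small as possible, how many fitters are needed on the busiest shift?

7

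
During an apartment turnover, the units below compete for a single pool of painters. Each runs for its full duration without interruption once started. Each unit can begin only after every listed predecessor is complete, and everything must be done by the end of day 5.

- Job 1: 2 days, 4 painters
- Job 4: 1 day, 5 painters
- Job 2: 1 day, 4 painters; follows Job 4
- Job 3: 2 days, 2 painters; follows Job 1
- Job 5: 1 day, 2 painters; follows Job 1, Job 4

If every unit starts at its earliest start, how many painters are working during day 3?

At early start, day 3 has: Job 3, Job 5.
Demand: 2 + 2 = 4.

4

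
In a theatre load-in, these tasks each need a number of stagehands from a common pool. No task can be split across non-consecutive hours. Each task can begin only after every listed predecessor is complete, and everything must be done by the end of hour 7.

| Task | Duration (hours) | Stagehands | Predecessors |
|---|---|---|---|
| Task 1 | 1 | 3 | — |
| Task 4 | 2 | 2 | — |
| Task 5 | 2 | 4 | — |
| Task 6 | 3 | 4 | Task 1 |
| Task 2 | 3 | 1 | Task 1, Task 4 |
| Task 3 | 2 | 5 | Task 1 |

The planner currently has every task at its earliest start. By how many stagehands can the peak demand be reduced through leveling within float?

Early-start peak: h1:9  h2:15  h3:10  h4:5  h5:1  h6:0  h7:0 ⇒ 15.
Leveled (Task 1@1, Task 4@2, Task 5@1, Task 6@3, Task 2@4, Task 3@6): h1:7  h2:6  h3:6  h4:5  h5:5  h6:6  h7:5 ⇒ 7.
Reduction 15 − 7 = 8.

8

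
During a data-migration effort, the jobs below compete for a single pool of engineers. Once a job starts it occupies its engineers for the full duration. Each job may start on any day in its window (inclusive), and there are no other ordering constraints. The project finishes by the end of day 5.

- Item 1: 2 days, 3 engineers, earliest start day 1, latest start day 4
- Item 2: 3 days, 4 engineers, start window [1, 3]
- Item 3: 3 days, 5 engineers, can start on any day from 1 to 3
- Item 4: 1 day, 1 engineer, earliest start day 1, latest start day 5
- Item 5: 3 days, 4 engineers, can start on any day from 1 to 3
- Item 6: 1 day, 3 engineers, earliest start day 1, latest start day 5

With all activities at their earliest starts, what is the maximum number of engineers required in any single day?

Early-start schedule: Item 1@1, Item 2@1, Item 3@1, Item 4@1, Item 5@1, Item 6@1.
Load per day: day 1: 20, day 2: 16, day 3: 13, day 4: 0, day 5: 0.
Peak is 20.

20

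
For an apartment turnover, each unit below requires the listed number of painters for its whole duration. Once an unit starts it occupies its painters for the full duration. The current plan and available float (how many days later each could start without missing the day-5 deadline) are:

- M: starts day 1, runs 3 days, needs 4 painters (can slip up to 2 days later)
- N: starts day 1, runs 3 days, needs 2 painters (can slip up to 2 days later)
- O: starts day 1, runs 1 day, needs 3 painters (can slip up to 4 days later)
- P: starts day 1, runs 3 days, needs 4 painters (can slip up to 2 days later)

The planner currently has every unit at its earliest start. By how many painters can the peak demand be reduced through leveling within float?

3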